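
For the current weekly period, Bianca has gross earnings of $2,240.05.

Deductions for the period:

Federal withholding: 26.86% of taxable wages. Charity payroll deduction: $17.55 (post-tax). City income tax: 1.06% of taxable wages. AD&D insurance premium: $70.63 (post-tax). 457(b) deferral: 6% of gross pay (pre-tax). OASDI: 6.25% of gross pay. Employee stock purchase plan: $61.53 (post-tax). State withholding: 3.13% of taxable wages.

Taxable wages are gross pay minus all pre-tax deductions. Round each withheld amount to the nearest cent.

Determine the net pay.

$1,162.13

457(b) deferral: $2,240.05 × 0.06 = $134.40
Taxable wages = $2,240.05 − $134.40 = $2,105.65
City income tax: $2,105.65 × 0.0106 = $22.32
Federal withholding: $2,105.65 × 0.2686 = $565.58
State withholding: $2,105.65 × 0.0313 = $65.91
OASDI: $2,240.05 × 0.0625 = $140.00
Employee stock purchase plan: $61.53
AD&D insurance premium: $70.63
Charity payroll deduction: $17.55
Total deductions = $134.40 + $22.32 + $565.58 + $65.91 + $140.00 + $61.53 + $70.63 + $17.55 = $1,077.92
Net pay = $2,240.05 − $1,077.92 = $1,162.13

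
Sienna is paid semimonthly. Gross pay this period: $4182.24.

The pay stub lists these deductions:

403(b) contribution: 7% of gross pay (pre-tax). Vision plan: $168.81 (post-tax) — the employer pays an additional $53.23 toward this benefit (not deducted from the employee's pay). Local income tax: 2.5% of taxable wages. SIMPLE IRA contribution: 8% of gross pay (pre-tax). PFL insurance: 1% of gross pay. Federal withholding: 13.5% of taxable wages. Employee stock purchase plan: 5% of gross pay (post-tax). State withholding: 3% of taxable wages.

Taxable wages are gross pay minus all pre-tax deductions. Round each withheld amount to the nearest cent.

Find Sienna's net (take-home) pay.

403(b) contribution: $4182.24 × 0.07 = $292.76
SIMPLE IRA contribution: $4182.24 × 0.08 = $334.58
Pre-tax total = $292.76 + $334.58 = $627.34
Taxable wages = $4182.24 − $627.34 = $3554.90
State withholding: $3554.90 × 0.03 = $106.65
Federal withholding: $3554.90 × 0.135 = $479.91
Local income tax: $3554.90 × 0.025 = $88.87
PFL insurance: $4182.24 × 0.01 = $41.82
Vision plan: $168.81
Employee stock purchase plan: $4182.24 × 0.05 = $209.11
(Employer's $53.23 toward vision plan is not withheld from the employee.)
Total deductions = $292.76 + $334.58 + $106.65 + $479.91 + $88.87 + $41.82 + $168.81 + $209.11 = $1722.51
Net pay = $4182.24 − $1722.51 = $2459.73

$2459.73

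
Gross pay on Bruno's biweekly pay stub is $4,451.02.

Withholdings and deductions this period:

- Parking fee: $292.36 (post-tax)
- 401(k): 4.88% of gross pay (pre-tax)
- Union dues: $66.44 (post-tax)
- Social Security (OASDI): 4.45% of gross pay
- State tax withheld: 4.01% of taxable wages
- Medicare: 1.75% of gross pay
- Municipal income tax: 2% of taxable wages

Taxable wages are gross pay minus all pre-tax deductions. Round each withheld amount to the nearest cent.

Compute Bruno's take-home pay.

$3,344.59

401(k): $4,451.02 × 0.0488 = $217.21
Taxable wages = $4,451.02 − $217.21 = $4,233.81
Municipal income tax: $4,233.81 × 0.02 = $84.68
State tax withheld: $4,233.81 × 0.0401 = $169.78
Medicare: $4,451.02 × 0.0175 = $77.89
Social Security (OASDI): $4,451.02 × 0.0445 = $198.07
Parking fee: $292.36
Union dues: $66.44
Total deductions = $217.21 + $84.68 + $169.78 + $77.89 + $198.07 + $292.36 + $66.44 = $1,106.43
Net pay = $4,451.02 − $1,106.43 = $3,344.59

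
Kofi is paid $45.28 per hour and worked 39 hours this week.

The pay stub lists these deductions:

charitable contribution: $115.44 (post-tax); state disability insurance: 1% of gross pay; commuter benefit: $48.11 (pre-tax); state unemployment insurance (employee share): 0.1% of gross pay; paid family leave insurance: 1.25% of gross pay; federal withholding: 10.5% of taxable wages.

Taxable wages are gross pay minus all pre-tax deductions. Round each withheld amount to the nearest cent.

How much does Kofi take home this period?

Gross pay: 39 × $45.28 = $1,765.92
Commuter benefit: $48.11
Taxable wages = $1,765.92 − $48.11 = $1,717.81
Federal withholding: $1,717.81 × 0.105 = $180.37
State disability insurance: $1,765.92 × 0.01 = $17.66
Paid family leave insurance: $1,765.92 × 0.0125 = $22.07
State unemployment insurance (employee share): $1,765.92 × 0.001 = $1.77
Charitable contribution: $115.44
Total deductions = $48.11 + $180.37 + $17.66 + $22.07 + $1.77 + $115.44 = $385.42
Net pay = $1,765.92 − $385.42 = $1,380.50

$1,380.50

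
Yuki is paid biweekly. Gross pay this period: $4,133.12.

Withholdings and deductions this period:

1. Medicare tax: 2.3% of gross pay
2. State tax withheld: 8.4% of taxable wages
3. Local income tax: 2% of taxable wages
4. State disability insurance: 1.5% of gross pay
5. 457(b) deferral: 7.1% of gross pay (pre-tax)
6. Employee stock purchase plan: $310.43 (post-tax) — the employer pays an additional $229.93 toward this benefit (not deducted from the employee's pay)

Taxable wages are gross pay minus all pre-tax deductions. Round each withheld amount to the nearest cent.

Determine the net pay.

$2,972.86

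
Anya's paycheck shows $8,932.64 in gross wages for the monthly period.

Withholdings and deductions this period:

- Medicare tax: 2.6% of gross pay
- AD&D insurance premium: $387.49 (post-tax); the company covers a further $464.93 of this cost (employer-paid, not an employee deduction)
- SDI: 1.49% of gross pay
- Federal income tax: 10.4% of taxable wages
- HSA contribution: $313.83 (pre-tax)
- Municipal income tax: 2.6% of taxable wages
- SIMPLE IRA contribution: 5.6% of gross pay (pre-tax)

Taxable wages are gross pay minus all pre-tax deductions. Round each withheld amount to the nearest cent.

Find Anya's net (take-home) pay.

SIMPLE IRA contribution: $8,932.64 × 0.056 = $500.23
HSA contribution: $313.83
Pre-tax total = $500.23 + $313.83 = $814.06
Taxable wages = $8,932.64 − $814.06 = $8,118.58
Municipal income tax: $8,118.58 × 0.026 = $211.08
Federal income tax: $8,118.58 × 0.104 = $844.33
Medicare tax: $8,932.64 × 0.026 = $232.25
SDI: $8,932.64 × 0.0149 = $133.10
AD&D insurance premium: $387.49
(Employer's $464.93 toward AD&D insurance premium is not withheld from the employee.)
Total deductions = $500.23 + $313.83 + $211.08 + $844.33 + $232.25 + $133.10 + $387.49 = $2,622.31
Net pay = $8,932.64 − $2,622.31 = $6,310.33

$6,310.33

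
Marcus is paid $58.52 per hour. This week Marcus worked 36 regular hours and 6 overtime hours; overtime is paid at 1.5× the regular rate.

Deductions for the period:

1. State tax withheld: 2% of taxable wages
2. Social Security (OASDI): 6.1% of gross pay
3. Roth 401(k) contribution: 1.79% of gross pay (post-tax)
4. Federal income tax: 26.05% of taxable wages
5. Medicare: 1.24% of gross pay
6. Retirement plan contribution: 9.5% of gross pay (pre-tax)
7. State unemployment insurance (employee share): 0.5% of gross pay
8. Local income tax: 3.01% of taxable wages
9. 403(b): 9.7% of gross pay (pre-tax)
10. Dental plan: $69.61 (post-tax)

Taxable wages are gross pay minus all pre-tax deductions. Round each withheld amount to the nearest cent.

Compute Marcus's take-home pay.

$1,143.68

Regular pay: 36 × $58.52 = $2,106.72
Overtime pay: 6 × $58.52 × 1.5 = $526.68
Gross pay = $2,106.72 + $526.68 = $2,633.40
Retirement plan contribution: $2,633.40 × 0.095 = $250.17
403(b): $2,633.40 × 0.097 = $255.44
Pre-tax total = $250.17 + $255.44 = $505.61
Taxable wages = $2,633.40 − $505.61 = $2,127.79
Local income tax: $2,127.79 × 0.0301 = $64.05
Federal income tax: $2,127.79 × 0.2605 = $554.29
State tax withheld: $2,127.79 × 0.02 = $42.56
Medicare: $2,633.40 × 0.0124 = $32.65
Social Security (OASDI): $2,633.40 × 0.061 = $160.64
State unemployment insurance (employee share): $2,633.40 × 0.005 = $13.17
Roth 401(k) contribution: $2,633.40 × 0.0179 = $47.14
Dental plan: $69.61
Total deductions = $250.17 + $255.44 + $64.05 + $554.29 + $42.56 + $32.65 + $160.64 + $13.17 + $47.14 + $69.61 = $1,489.72
Net pay = $2,633.40 − $1,489.72 = $1,143.68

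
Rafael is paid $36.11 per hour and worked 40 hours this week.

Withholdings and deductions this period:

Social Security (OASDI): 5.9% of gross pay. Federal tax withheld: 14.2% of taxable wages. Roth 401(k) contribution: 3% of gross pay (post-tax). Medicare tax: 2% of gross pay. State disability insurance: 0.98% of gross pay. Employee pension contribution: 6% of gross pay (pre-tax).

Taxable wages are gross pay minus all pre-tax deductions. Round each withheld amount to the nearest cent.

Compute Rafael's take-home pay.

Gross pay: 40 × $36.11 = $1444.40
Employee pension contribution: $1444.40 × 0.06 = $86.66
Taxable wages = $1444.40 − $86.66 = $1357.74
Federal tax withheld: $1357.74 × 0.142 = $192.80
State disability insurance: $1444.40 × 0.0098 = $14.16
Medicare tax: $1444.40 × 0.02 = $28.89
Social Security (OASDI): $1444.40 × 0.059 = $85.22
Roth 401(k) contribution: $1444.40 × 0.03 = $43.33
Total deductions = $86.66 + $192.80 + $14.16 + $28.89 + $85.22 + $43.33 = $451.06
Net pay = $1444.40 − $451.06 = $993.34

$993.34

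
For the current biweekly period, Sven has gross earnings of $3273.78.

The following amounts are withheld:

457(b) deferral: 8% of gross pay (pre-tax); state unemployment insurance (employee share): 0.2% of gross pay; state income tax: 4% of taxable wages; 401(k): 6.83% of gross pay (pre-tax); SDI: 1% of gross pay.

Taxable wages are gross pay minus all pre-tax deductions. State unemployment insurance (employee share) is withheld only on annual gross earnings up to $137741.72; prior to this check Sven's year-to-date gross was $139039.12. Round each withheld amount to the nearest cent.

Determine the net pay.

$2644.01

401(k): $3273.78 × 0.0683 = $223.60
457(b) deferral: $3273.78 × 0.08 = $261.90
Pre-tax total = $223.60 + $261.90 = $485.50
Taxable wages = $3273.78 − $485.50 = $2788.28
State income tax: $2788.28 × 0.04 = $111.53
State unemployment insurance (employee share): annual cap $137741.72 already reached (YTD $139039.12), so $0.00
SDI: $3273.78 × 0.01 = $32.74
Total deductions = $223.60 + $261.90 + $111.53 + $0.00 + $32.74 = $629.77
Net pay = $3273.78 − $629.77 = $2644.01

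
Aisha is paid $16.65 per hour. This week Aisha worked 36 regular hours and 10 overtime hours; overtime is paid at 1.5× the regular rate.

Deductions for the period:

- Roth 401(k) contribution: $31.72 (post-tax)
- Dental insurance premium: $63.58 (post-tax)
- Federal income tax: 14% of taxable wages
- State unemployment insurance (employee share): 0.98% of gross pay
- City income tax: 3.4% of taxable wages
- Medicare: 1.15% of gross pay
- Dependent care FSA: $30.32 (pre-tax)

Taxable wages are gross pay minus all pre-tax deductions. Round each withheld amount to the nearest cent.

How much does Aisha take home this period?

$562.96

Regular pay: 36 × $16.65 = $599.40
Overtime pay: 10 × $16.65 × 1.5 = $249.75
Gross pay = $599.40 + $249.75 = $849.15
Dependent care FSA: $30.32
Taxable wages = $849.15 − $30.32 = $818.83
City income tax: $818.83 × 0.034 = $27.84
Federal income tax: $818.83 × 0.14 = $114.64
Medicare: $849.15 × 0.0115 = $9.77
State unemployment insurance (employee share): $849.15 × 0.0098 = $8.32
Roth 401(k) contribution: $31.72
Dental insurance premium: $63.58
Total deductions = $30.32 + $27.84 + $114.64 + $9.77 + $8.32 + $31.72 + $63.58 = $286.19
Net pay = $849.15 − $286.19 = $562.96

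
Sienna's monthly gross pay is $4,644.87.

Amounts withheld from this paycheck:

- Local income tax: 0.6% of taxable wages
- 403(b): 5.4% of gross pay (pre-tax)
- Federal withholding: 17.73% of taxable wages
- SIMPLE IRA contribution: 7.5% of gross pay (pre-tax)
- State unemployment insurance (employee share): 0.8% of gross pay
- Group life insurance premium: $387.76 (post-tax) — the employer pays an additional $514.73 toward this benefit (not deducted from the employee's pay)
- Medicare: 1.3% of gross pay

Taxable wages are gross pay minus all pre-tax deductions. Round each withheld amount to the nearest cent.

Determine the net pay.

403(b): $4,644.87 × 0.054 = $250.82
SIMPLE IRA contribution: $4,644.87 × 0.075 = $348.37
Pre-tax total = $250.82 + $348.37 = $599.19
Taxable wages = $4,644.87 − $599.19 = $4,045.68
Local income tax: $4,045.68 × 0.006 = $24.27
Federal withholding: $4,045.68 × 0.1773 = $717.30
Medicare: $4,644.87 × 0.013 = $60.38
State unemployment insurance (employee share): $4,644.87 × 0.008 = $37.16
Group life insurance premium: $387.76
(Employer's $514.73 toward group life insurance premium is not withheld from the employee.)
Total deductions = $250.82 + $348.37 + $24.27 + $717.30 + $60.38 + $37.16 + $387.76 = $1,826.06
Net pay = $4,644.87 − $1,826.06 = $2,818.81

$2,818.81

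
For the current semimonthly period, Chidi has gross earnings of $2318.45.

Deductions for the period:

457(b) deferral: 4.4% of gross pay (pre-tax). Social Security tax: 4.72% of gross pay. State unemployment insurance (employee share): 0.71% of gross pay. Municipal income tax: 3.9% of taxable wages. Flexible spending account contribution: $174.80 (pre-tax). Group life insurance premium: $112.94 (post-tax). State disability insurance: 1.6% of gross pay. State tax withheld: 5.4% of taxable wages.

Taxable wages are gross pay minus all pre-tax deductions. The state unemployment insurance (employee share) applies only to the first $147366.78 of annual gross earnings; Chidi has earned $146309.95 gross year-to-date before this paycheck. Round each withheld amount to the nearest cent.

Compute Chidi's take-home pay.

$1584.80

457(b) deferral: $2318.45 × 0.044 = $102.01
Flexible spending account contribution: $174.80
Pre-tax total = $102.01 + $174.80 = $276.81
Taxable wages = $2318.45 − $276.81 = $2041.64
State tax withheld: $2041.64 × 0.054 = $110.25
Municipal income tax: $2041.64 × 0.039 = $79.62
State unemployment insurance (employee share): only $147366.78 − $146309.95 = $1056.83 of this check is subject → $1056.83 × 0.0071 = $7.50
Social Security tax: $2318.45 × 0.0472 = $109.43
State disability insurance: $2318.45 × 0.016 = $37.10
Group life insurance premium: $112.94
Total deductions = $102.01 + $174.80 + $110.25 + $79.62 + $7.50 + $109.43 + $37.10 + $112.94 = $733.65
Net pay = $2318.45 − $733.65 = $1584.80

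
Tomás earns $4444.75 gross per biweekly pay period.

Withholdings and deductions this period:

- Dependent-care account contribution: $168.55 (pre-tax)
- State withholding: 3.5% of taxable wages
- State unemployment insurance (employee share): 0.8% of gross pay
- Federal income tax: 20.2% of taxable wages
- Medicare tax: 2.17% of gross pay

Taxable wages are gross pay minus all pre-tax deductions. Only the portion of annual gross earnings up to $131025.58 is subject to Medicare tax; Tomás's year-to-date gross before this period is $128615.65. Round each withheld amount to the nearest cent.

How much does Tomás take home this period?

Dependent-care account contribution: $168.55
Taxable wages = $4444.75 − $168.55 = $4276.20
State withholding: $4276.20 × 0.035 = $149.67
Federal income tax: $4276.20 × 0.202 = $863.79
Medicare tax: only $131025.58 − $128615.65 = $2409.93 of this check is subject → $2409.93 × 0.0217 = $52.30
State unemployment insurance (employee share): $4444.75 × 0.008 = $35.56
Total deductions = $168.55 + $149.67 + $863.79 + $52.30 + $35.56 = $1269.87
Net pay = $4444.75 − $1269.87 = $3174.88

$3174.88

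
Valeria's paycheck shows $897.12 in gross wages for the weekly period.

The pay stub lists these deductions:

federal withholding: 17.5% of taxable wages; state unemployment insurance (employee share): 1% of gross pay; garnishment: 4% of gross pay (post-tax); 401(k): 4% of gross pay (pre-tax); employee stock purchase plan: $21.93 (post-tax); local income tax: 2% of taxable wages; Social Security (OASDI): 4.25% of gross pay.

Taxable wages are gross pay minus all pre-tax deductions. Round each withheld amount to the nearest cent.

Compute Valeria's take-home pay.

$588.39

401(k): $897.12 × 0.04 = $35.88
Taxable wages = $897.12 − $35.88 = $861.24
Federal withholding: $861.24 × 0.175 = $150.72
Local income tax: $861.24 × 0.02 = $17.22
Social Security (OASDI): $897.12 × 0.0425 = $38.13
State unemployment insurance (employee share): $897.12 × 0.01 = $8.97
Employee stock purchase plan: $21.93
Garnishment: $897.12 × 0.04 = $35.88
Total deductions = $35.88 + $150.72 + $17.22 + $38.13 + $8.97 + $21.93 + $35.88 = $308.73
Net pay = $897.12 − $308.73 = $588.39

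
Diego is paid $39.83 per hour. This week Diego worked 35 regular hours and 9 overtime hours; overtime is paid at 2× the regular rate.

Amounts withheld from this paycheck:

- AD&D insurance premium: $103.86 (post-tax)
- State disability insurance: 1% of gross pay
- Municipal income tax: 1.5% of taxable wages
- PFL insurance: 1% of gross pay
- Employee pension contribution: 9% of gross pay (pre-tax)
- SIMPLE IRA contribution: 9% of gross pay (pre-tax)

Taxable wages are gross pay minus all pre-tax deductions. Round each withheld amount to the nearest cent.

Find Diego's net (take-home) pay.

$1,558.96

Regular pay: 35 × $39.83 = $1,394.05
Overtime pay: 9 × $39.83 × 2 = $716.94
Gross pay = $1,394.05 + $716.94 = $2,110.99
Employee pension contribution: $2,110.99 × 0.09 = $189.99
SIMPLE IRA contribution: $2,110.99 × 0.09 = $189.99
Pre-tax total = $189.99 + $189.99 = $379.98
Taxable wages = $2,110.99 − $379.98 = $1,731.01
Municipal income tax: $1,731.01 × 0.015 = $25.97
State disability insurance: $2,110.99 × 0.01 = $21.11
PFL insurance: $2,110.99 × 0.01 = $21.11
AD&D insurance premium: $103.86
Total deductions = $189.99 + $189.99 + $25.97 + $21.11 + $21.11 + $103.86 = $552.03
Net pay = $2,110.99 − $552.03 = $1,558.96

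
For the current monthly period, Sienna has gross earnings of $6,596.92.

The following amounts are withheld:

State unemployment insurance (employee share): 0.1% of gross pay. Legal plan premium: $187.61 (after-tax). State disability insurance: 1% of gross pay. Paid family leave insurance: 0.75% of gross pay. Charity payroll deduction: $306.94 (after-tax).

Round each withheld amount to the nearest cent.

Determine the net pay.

$5,980.32

State disability insurance: $6,596.92 × 0.01 = $65.97
State unemployment insurance (employee share): $6,596.92 × 0.001 = $6.60
Paid family leave insurance: $6,596.92 × 0.0075 = $49.48
Charity payroll deduction: $306.94
Legal plan premium: $187.61
Total deductions = $65.97 + $6.60 + $49.48 + $306.94 + $187.61 = $616.60
Net pay = $6,596.92 − $616.60 = $5,980.32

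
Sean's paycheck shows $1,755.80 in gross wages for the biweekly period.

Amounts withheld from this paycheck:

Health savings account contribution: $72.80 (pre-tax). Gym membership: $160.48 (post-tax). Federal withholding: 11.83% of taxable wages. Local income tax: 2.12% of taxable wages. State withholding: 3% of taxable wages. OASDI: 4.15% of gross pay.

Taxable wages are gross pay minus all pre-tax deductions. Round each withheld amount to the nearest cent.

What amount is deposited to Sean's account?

$1,164.38

Health savings account contribution: $72.80
Taxable wages = $1,755.80 − $72.80 = $1,683.00
State withholding: $1,683.00 × 0.03 = $50.49
Federal withholding: $1,683.00 × 0.1183 = $199.10
Local income tax: $1,683.00 × 0.0212 = $35.68
OASDI: $1,755.80 × 0.0415 = $72.87
Gym membership: $160.48
Total deductions = $72.80 + $50.49 + $199.10 + $35.68 + $72.87 + $160.48 = $591.42
Net pay = $1,755.80 − $591.42 = $1,164.38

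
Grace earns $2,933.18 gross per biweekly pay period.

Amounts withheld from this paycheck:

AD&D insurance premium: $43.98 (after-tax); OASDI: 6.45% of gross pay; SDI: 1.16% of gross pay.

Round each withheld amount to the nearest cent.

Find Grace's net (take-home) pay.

OASDI: $2,933.18 × 0.0645 = $189.19
SDI: $2,933.18 × 0.0116 = $34.02
AD&D insurance premium: $43.98
Total deductions = $189.19 + $34.02 + $43.98 = $267.19
Net pay = $2,933.18 − $267.19 = $2,665.99

$2,665.99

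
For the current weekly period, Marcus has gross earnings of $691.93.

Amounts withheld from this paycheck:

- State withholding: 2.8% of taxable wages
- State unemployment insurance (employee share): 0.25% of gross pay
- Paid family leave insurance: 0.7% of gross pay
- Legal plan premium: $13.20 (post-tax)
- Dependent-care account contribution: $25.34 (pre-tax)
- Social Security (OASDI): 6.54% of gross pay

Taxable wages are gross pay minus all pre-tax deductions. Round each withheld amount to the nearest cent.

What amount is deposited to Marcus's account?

$582.91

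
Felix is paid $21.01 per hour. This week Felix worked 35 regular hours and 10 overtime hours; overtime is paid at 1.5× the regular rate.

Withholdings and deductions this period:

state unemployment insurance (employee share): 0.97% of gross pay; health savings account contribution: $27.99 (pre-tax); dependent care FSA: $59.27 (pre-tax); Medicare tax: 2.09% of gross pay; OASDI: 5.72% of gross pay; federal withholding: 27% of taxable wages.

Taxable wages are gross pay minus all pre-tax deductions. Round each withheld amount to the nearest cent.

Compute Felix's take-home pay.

$610.93

Regular pay: 35 × $21.01 = $735.35
Overtime pay: 10 × $21.01 × 1.5 = $315.15
Gross pay = $735.35 + $315.15 = $1,050.50
Health savings account contribution: $27.99
Dependent care FSA: $59.27
Pre-tax total = $27.99 + $59.27 = $87.26
Taxable wages = $1,050.50 − $87.26 = $963.24
Federal withholding: $963.24 × 0.27 = $260.07
OASDI: $1,050.50 × 0.0572 = $60.09
State unemployment insurance (employee share): $1,050.50 × 0.0097 = $10.19
Medicare tax: $1,050.50 × 0.0209 = $21.96
Total deductions = $27.99 + $59.27 + $260.07 + $60.09 + $10.19 + $21.96 = $439.57
Net pay = $1,050.50 − $439.57 = $610.93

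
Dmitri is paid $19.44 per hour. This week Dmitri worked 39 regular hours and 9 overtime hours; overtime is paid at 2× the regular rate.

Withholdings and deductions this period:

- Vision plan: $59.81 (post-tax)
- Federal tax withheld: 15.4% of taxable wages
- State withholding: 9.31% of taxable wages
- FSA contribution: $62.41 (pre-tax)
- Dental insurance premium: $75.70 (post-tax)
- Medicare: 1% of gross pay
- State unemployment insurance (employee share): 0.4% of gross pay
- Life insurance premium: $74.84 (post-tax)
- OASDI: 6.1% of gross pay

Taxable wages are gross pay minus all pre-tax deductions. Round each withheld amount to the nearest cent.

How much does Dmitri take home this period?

$493.84

Regular pay: 39 × $19.44 = $758.16
Overtime pay: 9 × $19.44 × 2 = $349.92
Gross pay = $758.16 + $349.92 = $1,108.08
FSA contribution: $62.41
Taxable wages = $1,108.08 − $62.41 = $1,045.67
Federal tax withheld: $1,045.67 × 0.154 = $161.03
State withholding: $1,045.67 × 0.0931 = $97.35
State unemployment insurance (employee share): $1,108.08 × 0.004 = $4.43
Medicare: $1,108.08 × 0.01 = $11.08
OASDI: $1,108.08 × 0.061 = $67.59
Vision plan: $59.81
Life insurance premium: $74.84
Dental insurance premium: $75.70
Total deductions = $62.41 + $161.03 + $97.35 + $4.43 + $11.08 + $67.59 + $59.81 + $74.84 + $75.70 = $614.24
Net pay = $1,108.08 − $614.24 = $493.84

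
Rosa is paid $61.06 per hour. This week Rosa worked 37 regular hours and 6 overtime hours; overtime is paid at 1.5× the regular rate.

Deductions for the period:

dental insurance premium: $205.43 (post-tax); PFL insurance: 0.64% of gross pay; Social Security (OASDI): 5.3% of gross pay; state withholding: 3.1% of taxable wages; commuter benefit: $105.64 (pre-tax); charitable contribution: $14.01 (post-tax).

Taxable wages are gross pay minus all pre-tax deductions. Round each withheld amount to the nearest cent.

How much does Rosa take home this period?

$2,233.04

Regular pay: 37 × $61.06 = $2,259.22
Overtime pay: 6 × $61.06 × 1.5 = $549.54
Gross pay = $2,259.22 + $549.54 = $2,808.76
Commuter benefit: $105.64
Taxable wages = $2,808.76 − $105.64 = $2,703.12
State withholding: $2,703.12 × 0.031 = $83.80
Social Security (OASDI): $2,808.76 × 0.053 = $148.86
PFL insurance: $2,808.76 × 0.0064 = $17.98
Charitable contribution: $14.01
Dental insurance premium: $205.43
Total deductions = $105.64 + $83.80 + $148.86 + $17.98 + $14.01 + $205.43 = $575.72
Net pay = $2,808.76 − $575.72 = $2,233.04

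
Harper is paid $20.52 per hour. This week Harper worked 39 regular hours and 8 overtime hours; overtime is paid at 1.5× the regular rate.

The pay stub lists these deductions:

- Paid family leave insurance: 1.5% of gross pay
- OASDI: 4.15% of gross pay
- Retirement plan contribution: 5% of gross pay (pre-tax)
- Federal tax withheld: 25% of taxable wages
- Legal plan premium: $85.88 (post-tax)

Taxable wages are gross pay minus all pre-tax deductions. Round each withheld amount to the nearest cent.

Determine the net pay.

$600.63

Regular pay: 39 × $20.52 = $800.28
Overtime pay: 8 × $20.52 × 1.5 = $246.24
Gross pay = $800.28 + $246.24 = $1,046.52
Retirement plan contribution: $1,046.52 × 0.05 = $52.33
Taxable wages = $1,046.52 − $52.33 = $994.19
Federal tax withheld: $994.19 × 0.25 = $248.55
Paid family leave insurance: $1,046.52 × 0.015 = $15.70
OASDI: $1,046.52 × 0.0415 = $43.43
Legal plan premium: $85.88
Total deductions = $52.33 + $248.55 + $15.70 + $43.43 + $85.88 = $445.89
Net pay = $1,046.52 − $445.89 = $600.63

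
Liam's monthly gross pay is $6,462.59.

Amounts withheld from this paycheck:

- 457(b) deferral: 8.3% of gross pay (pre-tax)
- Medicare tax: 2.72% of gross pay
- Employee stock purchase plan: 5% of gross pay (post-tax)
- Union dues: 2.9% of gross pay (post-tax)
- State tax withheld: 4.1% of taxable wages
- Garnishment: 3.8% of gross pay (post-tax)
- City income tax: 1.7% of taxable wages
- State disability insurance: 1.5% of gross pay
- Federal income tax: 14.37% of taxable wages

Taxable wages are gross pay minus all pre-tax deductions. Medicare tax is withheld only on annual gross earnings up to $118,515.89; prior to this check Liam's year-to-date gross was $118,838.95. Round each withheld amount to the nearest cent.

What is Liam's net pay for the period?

$3,877.82

457(b) deferral: $6,462.59 × 0.083 = $536.39
Taxable wages = $6,462.59 − $536.39 = $5,926.20
State tax withheld: $5,926.20 × 0.041 = $242.97
Federal income tax: $5,926.20 × 0.1437 = $851.59
City income tax: $5,926.20 × 0.017 = $100.75
State disability insurance: $6,462.59 × 0.015 = $96.94
Medicare tax: annual cap $118,515.89 already reached (YTD $118,838.95), so $0.00
Employee stock purchase plan: $6,462.59 × 0.05 = $323.13
Union dues: $6,462.59 × 0.029 = $187.42
Garnishment: $6,462.59 × 0.038 = $245.58
Total deductions = $536.39 + $242.97 + $851.59 + $100.75 + $96.94 + $0.00 + $323.13 + $187.42 + $245.58 = $2,584.77
Net pay = $6,462.59 − $2,584.77 = $3,877.82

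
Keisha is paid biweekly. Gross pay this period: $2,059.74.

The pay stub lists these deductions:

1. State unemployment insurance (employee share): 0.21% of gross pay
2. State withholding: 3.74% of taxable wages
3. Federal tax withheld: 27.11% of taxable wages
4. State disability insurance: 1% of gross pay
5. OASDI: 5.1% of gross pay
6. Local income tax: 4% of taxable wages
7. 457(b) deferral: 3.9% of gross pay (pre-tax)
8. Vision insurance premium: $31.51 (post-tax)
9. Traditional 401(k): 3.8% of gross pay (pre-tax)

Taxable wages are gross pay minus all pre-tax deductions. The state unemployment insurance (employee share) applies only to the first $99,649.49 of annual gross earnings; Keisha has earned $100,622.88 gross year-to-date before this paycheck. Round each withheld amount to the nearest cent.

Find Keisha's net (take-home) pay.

$1,081.43

457(b) deferral: $2,059.74 × 0.039 = $80.33
Traditional 401(k): $2,059.74 × 0.038 = $78.27
Pre-tax total = $80.33 + $78.27 = $158.60
Taxable wages = $2,059.74 − $158.60 = $1,901.14
Federal tax withheld: $1,901.14 × 0.2711 = $515.40
Local income tax: $1,901.14 × 0.04 = $76.05
State withholding: $1,901.14 × 0.0374 = $71.10
State disability insurance: $2,059.74 × 0.01 = $20.60
State unemployment insurance (employee share): annual cap $99,649.49 already reached (YTD $100,622.88), so $0.00
OASDI: $2,059.74 × 0.051 = $105.05
Vision insurance premium: $31.51
Total deductions = $80.33 + $78.27 + $515.40 + $76.05 + $71.10 + $20.60 + $0.00 + $105.05 + $31.51 = $978.31
Net pay = $2,059.74 − $978.31 = $1,081.43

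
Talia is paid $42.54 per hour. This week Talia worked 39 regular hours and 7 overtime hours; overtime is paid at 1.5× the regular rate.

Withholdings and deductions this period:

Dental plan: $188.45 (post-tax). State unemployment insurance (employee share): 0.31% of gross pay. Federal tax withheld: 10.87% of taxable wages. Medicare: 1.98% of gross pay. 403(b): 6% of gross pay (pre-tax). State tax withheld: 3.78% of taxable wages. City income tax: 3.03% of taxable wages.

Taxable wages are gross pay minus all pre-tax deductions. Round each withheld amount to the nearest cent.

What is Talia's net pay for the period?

Regular pay: 39 × $42.54 = $1,659.06
Overtime pay: 7 × $42.54 × 1.5 = $446.67
Gross pay = $1,659.06 + $446.67 = $2,105.73
403(b): $2,105.73 × 0.06 = $126.34
Taxable wages = $2,105.73 − $126.34 = $1,979.39
Federal tax withheld: $1,979.39 × 0.1087 = $215.16
State tax withheld: $1,979.39 × 0.0378 = $74.82
City income tax: $1,979.39 × 0.0303 = $59.98
State unemployment insurance (employee share): $2,105.73 × 0.0031 = $6.53
Medicare: $2,105.73 × 0.0198 = $41.69
Dental plan: $188.45
Total deductions = $126.34 + $215.16 + $74.82 + $59.98 + $6.53 + $41.69 + $188.45 = $712.97
Net pay = $2,105.73 − $712.97 = $1,392.76

$1,392.76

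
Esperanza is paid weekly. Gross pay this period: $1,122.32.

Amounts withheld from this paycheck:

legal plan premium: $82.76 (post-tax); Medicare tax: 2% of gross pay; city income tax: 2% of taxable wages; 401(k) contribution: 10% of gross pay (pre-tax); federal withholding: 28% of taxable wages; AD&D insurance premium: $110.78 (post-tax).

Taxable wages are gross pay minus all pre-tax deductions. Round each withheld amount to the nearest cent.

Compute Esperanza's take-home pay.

$491.07

401(k) contribution: $1,122.32 × 0.1 = $112.23
Taxable wages = $1,122.32 − $112.23 = $1,010.09
Federal withholding: $1,010.09 × 0.28 = $282.83
City income tax: $1,010.09 × 0.02 = $20.20
Medicare tax: $1,122.32 × 0.02 = $22.45
Legal plan premium: $82.76
AD&D insurance premium: $110.78
Total deductions = $112.23 + $282.83 + $20.20 + $22.45 + $82.76 + $110.78 = $631.25
Net pay = $1,122.32 − $631.25 = $491.07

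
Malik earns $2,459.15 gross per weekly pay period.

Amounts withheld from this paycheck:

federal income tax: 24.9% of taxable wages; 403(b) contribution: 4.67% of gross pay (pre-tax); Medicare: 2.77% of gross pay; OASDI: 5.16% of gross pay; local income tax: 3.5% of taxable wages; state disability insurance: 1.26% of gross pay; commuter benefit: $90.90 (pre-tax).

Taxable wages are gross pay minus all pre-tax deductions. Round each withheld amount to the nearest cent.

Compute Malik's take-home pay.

Commuter benefit: $90.90
403(b) contribution: $2,459.15 × 0.0467 = $114.84
Pre-tax total = $90.90 + $114.84 = $205.74
Taxable wages = $2,459.15 − $205.74 = $2,253.41
Local income tax: $2,253.41 × 0.035 = $78.87
Federal income tax: $2,253.41 × 0.249 = $561.10
Medicare: $2,459.15 × 0.0277 = $68.12
State disability insurance: $2,459.15 × 0.0126 = $30.99
OASDI: $2,459.15 × 0.0516 = $126.89
Total deductions = $90.90 + $114.84 + $78.87 + $561.10 + $68.12 + $30.99 + $126.89 = $1,071.71
Net pay = $2,459.15 − $1,071.71 = $1,387.44

$1,387.44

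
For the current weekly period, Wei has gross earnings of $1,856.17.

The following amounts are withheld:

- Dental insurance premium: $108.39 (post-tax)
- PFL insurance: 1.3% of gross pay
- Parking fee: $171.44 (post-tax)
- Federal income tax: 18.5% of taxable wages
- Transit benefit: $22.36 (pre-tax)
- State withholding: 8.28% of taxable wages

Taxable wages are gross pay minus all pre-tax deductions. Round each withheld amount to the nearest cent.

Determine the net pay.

Transit benefit: $22.36
Taxable wages = $1,856.17 − $22.36 = $1,833.81
State withholding: $1,833.81 × 0.0828 = $151.84
Federal income tax: $1,833.81 × 0.185 = $339.25
PFL insurance: $1,856.17 × 0.013 = $24.13
Dental insurance premium: $108.39
Parking fee: $171.44
Total deductions = $22.36 + $151.84 + $339.25 + $24.13 + $108.39 + $171.44 = $817.41
Net pay = $1,856.17 − $817.41 = $1,038.76

$1,038.76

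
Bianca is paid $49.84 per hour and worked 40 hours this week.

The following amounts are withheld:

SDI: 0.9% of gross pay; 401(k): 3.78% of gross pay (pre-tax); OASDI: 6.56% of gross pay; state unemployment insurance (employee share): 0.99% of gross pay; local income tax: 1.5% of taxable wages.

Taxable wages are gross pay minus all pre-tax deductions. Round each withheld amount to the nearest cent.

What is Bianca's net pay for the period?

Gross pay: 40 × $49.84 = $1,993.60
401(k): $1,993.60 × 0.0378 = $75.36
Taxable wages = $1,993.60 − $75.36 = $1,918.24
Local income tax: $1,918.24 × 0.015 = $28.77
SDI: $1,993.60 × 0.009 = $17.94
State unemployment insurance (employee share): $1,993.60 × 0.0099 = $19.74
OASDI: $1,993.60 × 0.0656 = $130.78
Total deductions = $75.36 + $28.77 + $17.94 + $19.74 + $130.78 = $272.59
Net pay = $1,993.60 − $272.59 = $1,721.01

$1,721.01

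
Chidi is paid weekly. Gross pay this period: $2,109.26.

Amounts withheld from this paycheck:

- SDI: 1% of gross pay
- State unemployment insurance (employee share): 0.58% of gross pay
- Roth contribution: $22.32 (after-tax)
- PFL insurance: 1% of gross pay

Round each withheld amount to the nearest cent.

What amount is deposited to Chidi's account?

State unemployment insurance (employee share): $2,109.26 × 0.0058 = $12.23
PFL insurance: $2,109.26 × 0.01 = $21.09
SDI: $2,109.26 × 0.01 = $21.09
Roth contribution: $22.32
Total deductions = $12.23 + $21.09 + $21.09 + $22.32 = $76.73
Net pay = $2,109.26 − $76.73 = $2,032.53

$2,032.53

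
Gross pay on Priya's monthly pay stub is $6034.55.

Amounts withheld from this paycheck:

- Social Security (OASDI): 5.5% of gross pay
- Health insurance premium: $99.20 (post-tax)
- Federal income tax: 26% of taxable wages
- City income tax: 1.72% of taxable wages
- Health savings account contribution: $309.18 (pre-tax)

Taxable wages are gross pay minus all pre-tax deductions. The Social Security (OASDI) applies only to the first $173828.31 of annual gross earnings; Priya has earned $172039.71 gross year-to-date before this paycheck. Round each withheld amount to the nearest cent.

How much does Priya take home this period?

$3940.72

Health savings account contribution: $309.18
Taxable wages = $6034.55 − $309.18 = $5725.37
Federal income tax: $5725.37 × 0.26 = $1488.60
City income tax: $5725.37 × 0.0172 = $98.48
Social Security (OASDI): only $173828.31 − $172039.71 = $1788.60 of this check is subject → $1788.60 × 0.055 = $98.37
Health insurance premium: $99.20
Total deductions = $309.18 + $1488.60 + $98.48 + $98.37 + $99.20 = $2093.83
Net pay = $6034.55 − $2093.83 = $3940.72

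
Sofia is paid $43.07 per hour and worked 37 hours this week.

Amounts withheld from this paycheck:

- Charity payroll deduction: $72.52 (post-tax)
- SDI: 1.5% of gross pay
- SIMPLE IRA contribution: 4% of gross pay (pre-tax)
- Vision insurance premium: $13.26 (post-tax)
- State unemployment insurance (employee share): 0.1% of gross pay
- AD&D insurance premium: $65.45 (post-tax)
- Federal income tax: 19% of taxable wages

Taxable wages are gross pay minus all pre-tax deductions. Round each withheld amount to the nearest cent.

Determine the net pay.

$1062.46

Gross pay: 37 × $43.07 = $1593.59
SIMPLE IRA contribution: $1593.59 × 0.04 = $63.74
Taxable wages = $1593.59 − $63.74 = $1529.85
Federal income tax: $1529.85 × 0.19 = $290.67
State unemployment insurance (employee share): $1593.59 × 0.001 = $1.59
SDI: $1593.59 × 0.015 = $23.90
Vision insurance premium: $13.26
AD&D insurance premium: $65.45
Charity payroll deduction: $72.52
Total deductions = $63.74 + $290.67 + $1.59 + $23.90 + $13.26 + $65.45 + $72.52 = $531.13
Net pay = $1593.59 − $531.13 = $1062.46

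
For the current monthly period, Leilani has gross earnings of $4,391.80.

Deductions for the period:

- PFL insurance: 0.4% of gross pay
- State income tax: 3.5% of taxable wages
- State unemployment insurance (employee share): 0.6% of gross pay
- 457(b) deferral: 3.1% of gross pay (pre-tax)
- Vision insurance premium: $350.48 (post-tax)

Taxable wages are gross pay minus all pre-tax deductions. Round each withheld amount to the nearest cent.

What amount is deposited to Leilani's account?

457(b) deferral: $4,391.80 × 0.031 = $136.15
Taxable wages = $4,391.80 − $136.15 = $4,255.65
State income tax: $4,255.65 × 0.035 = $148.95
PFL insurance: $4,391.80 × 0.004 = $17.57
State unemployment insurance (employee share): $4,391.80 × 0.006 = $26.35
Vision insurance premium: $350.48
Total deductions = $136.15 + $148.95 + $17.57 + $26.35 + $350.48 = $679.50
Net pay = $4,391.80 − $679.50 = $3,712.30

$3,712.30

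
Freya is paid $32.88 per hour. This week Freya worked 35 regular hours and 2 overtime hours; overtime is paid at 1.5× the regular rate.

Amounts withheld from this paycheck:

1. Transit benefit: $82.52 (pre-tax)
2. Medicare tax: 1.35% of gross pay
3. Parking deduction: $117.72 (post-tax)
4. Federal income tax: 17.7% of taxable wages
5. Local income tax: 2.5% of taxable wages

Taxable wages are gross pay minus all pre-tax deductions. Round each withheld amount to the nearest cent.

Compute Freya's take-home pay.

$796.62

Regular pay: 35 × $32.88 = $1,150.80
Overtime pay: 2 × $32.88 × 1.5 = $98.64
Gross pay = $1,150.80 + $98.64 = $1,249.44
Transit benefit: $82.52
Taxable wages = $1,249.44 − $82.52 = $1,166.92
Local income tax: $1,166.92 × 0.025 = $29.17
Federal income tax: $1,166.92 × 0.177 = $206.54
Medicare tax: $1,249.44 × 0.0135 = $16.87
Parking deduction: $117.72
Total deductions = $82.52 + $29.17 + $206.54 + $16.87 + $117.72 = $452.82
Net pay = $1,249.44 − $452.82 = $796.62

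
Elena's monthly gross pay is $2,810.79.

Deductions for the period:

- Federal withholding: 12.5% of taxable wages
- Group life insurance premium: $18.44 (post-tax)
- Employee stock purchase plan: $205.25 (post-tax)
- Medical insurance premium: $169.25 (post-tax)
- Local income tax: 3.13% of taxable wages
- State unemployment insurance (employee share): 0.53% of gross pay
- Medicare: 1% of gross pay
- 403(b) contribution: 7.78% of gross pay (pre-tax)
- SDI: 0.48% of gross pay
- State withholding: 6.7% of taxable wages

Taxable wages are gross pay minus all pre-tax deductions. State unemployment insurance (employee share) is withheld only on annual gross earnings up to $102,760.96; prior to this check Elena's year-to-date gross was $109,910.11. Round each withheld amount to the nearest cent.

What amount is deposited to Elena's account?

$1,578.76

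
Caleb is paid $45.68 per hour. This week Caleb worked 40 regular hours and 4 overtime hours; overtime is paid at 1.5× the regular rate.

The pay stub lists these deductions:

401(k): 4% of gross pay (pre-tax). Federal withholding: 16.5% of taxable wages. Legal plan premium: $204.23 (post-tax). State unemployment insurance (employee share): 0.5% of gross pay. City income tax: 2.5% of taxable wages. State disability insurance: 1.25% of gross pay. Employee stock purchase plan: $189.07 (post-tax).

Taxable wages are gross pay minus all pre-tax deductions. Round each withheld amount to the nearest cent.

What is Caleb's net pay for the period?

$1,203.88

Regular pay: 40 × $45.68 = $1,827.20
Overtime pay: 4 × $45.68 × 1.5 = $274.08
Gross pay = $1,827.20 + $274.08 = $2,101.28
401(k): $2,101.28 × 0.04 = $84.05
Taxable wages = $2,101.28 − $84.05 = $2,017.23
City income tax: $2,017.23 × 0.025 = $50.43
Federal withholding: $2,017.23 × 0.165 = $332.84
State unemployment insurance (employee share): $2,101.28 × 0.005 = $10.51
State disability insurance: $2,101.28 × 0.0125 = $26.27
Employee stock purchase plan: $189.07
Legal plan premium: $204.23
Total deductions = $84.05 + $50.43 + $332.84 + $10.51 + $26.27 + $189.07 + $204.23 = $897.40
Net pay = $2,101.28 − $897.40 = $1,203.88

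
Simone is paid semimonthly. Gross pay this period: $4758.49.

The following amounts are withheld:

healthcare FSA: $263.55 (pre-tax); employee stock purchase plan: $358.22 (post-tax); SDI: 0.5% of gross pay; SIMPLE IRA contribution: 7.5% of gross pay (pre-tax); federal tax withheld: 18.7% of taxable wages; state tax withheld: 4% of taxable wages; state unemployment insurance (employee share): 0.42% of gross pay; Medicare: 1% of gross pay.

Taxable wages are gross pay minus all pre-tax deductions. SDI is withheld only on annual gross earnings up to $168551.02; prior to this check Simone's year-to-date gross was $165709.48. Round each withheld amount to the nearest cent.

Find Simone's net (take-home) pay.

$2758.71

Healthcare FSA: $263.55
SIMPLE IRA contribution: $4758.49 × 0.075 = $356.89
Pre-tax total = $263.55 + $356.89 = $620.44
Taxable wages = $4758.49 − $620.44 = $4138.05
Federal tax withheld: $4138.05 × 0.187 = $773.82
State tax withheld: $4138.05 × 0.04 = $165.52
Medicare: $4758.49 × 0.01 = $47.58
SDI: only $168551.02 − $165709.48 = $2841.54 of this check is subject → $2841.54 × 0.005 = $14.21
State unemployment insurance (employee share): $4758.49 × 0.0042 = $19.99
Employee stock purchase plan: $358.22
Total deductions = $263.55 + $356.89 + $773.82 + $165.52 + $47.58 + $14.21 + $19.99 + $358.22 = $1999.78
Net pay = $4758.49 − $1999.78 = $2758.71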